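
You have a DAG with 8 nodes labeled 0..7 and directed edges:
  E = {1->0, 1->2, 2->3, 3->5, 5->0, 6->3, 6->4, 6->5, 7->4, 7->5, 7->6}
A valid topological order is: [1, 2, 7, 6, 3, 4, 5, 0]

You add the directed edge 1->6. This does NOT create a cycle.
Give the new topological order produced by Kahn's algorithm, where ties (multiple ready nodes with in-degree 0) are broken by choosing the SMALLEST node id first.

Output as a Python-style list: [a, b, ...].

Old toposort: [1, 2, 7, 6, 3, 4, 5, 0]
Added edge: 1->6
Position of 1 (0) < position of 6 (3). Old order still valid.
Run Kahn's algorithm (break ties by smallest node id):
  initial in-degrees: [2, 0, 1, 2, 2, 3, 2, 0]
  ready (indeg=0): [1, 7]
  pop 1: indeg[0]->1; indeg[2]->0; indeg[6]->1 | ready=[2, 7] | order so far=[1]
  pop 2: indeg[3]->1 | ready=[7] | order so far=[1, 2]
  pop 7: indeg[4]->1; indeg[5]->2; indeg[6]->0 | ready=[6] | order so far=[1, 2, 7]
  pop 6: indeg[3]->0; indeg[4]->0; indeg[5]->1 | ready=[3, 4] | order so far=[1, 2, 7, 6]
  pop 3: indeg[5]->0 | ready=[4, 5] | order so far=[1, 2, 7, 6, 3]
  pop 4: no out-edges | ready=[5] | order so far=[1, 2, 7, 6, 3, 4]
  pop 5: indeg[0]->0 | ready=[0] | order so far=[1, 2, 7, 6, 3, 4, 5]
  pop 0: no out-edges | ready=[] | order so far=[1, 2, 7, 6, 3, 4, 5, 0]
  Result: [1, 2, 7, 6, 3, 4, 5, 0]

Answer: [1, 2, 7, 6, 3, 4, 5, 0]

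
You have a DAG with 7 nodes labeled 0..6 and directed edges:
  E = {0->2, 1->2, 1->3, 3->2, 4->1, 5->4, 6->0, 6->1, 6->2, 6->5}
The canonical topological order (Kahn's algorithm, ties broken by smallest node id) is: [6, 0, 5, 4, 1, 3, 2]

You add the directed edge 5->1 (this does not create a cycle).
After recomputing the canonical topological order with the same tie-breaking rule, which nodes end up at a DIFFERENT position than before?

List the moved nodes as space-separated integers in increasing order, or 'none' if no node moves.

Old toposort: [6, 0, 5, 4, 1, 3, 2]
Added edge 5->1
Recompute Kahn (smallest-id tiebreak):
  initial in-degrees: [1, 3, 4, 1, 1, 1, 0]
  ready (indeg=0): [6]
  pop 6: indeg[0]->0; indeg[1]->2; indeg[2]->3; indeg[5]->0 | ready=[0, 5] | order so far=[6]
  pop 0: indeg[2]->2 | ready=[5] | order so far=[6, 0]
  pop 5: indeg[1]->1; indeg[4]->0 | ready=[4] | order so far=[6, 0, 5]
  pop 4: indeg[1]->0 | ready=[1] | order so far=[6, 0, 5, 4]
  pop 1: indeg[2]->1; indeg[3]->0 | ready=[3] | order so far=[6, 0, 5, 4, 1]
  pop 3: indeg[2]->0 | ready=[2] | order so far=[6, 0, 5, 4, 1, 3]
  pop 2: no out-edges | ready=[] | order so far=[6, 0, 5, 4, 1, 3, 2]
New canonical toposort: [6, 0, 5, 4, 1, 3, 2]
Compare positions:
  Node 0: index 1 -> 1 (same)
  Node 1: index 4 -> 4 (same)
  Node 2: index 6 -> 6 (same)
  Node 3: index 5 -> 5 (same)
  Node 4: index 3 -> 3 (same)
  Node 5: index 2 -> 2 (same)
  Node 6: index 0 -> 0 (same)
Nodes that changed position: none

Answer: none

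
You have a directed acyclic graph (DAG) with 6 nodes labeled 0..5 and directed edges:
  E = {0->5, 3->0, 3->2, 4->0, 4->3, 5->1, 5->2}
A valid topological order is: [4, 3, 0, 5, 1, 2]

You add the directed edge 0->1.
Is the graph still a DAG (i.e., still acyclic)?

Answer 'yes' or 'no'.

Given toposort: [4, 3, 0, 5, 1, 2]
Position of 0: index 2; position of 1: index 4
New edge 0->1: forward
Forward edge: respects the existing order. Still a DAG, same toposort still valid.
Still a DAG? yes

Answer: yes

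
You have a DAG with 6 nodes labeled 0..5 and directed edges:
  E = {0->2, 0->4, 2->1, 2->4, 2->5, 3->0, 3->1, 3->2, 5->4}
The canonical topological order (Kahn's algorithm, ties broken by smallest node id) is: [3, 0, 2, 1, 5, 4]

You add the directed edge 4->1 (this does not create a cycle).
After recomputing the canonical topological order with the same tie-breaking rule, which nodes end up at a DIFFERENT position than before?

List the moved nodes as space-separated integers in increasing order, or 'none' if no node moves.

Old toposort: [3, 0, 2, 1, 5, 4]
Added edge 4->1
Recompute Kahn (smallest-id tiebreak):
  initial in-degrees: [1, 3, 2, 0, 3, 1]
  ready (indeg=0): [3]
  pop 3: indeg[0]->0; indeg[1]->2; indeg[2]->1 | ready=[0] | order so far=[3]
  pop 0: indeg[2]->0; indeg[4]->2 | ready=[2] | order so far=[3, 0]
  pop 2: indeg[1]->1; indeg[4]->1; indeg[5]->0 | ready=[5] | order so far=[3, 0, 2]
  pop 5: indeg[4]->0 | ready=[4] | order so far=[3, 0, 2, 5]
  pop 4: indeg[1]->0 | ready=[1] | order so far=[3, 0, 2, 5, 4]
  pop 1: no out-edges | ready=[] | order so far=[3, 0, 2, 5, 4, 1]
New canonical toposort: [3, 0, 2, 5, 4, 1]
Compare positions:
  Node 0: index 1 -> 1 (same)
  Node 1: index 3 -> 5 (moved)
  Node 2: index 2 -> 2 (same)
  Node 3: index 0 -> 0 (same)
  Node 4: index 5 -> 4 (moved)
  Node 5: index 4 -> 3 (moved)
Nodes that changed position: 1 4 5

Answer: 1 4 5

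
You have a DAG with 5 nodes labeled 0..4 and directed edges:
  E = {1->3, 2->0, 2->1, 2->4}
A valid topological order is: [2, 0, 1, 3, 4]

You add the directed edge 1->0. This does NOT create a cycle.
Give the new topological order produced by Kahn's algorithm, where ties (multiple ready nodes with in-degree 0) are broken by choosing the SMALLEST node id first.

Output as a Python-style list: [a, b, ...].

Old toposort: [2, 0, 1, 3, 4]
Added edge: 1->0
Position of 1 (2) > position of 0 (1). Must reorder: 1 must now come before 0.
Run Kahn's algorithm (break ties by smallest node id):
  initial in-degrees: [2, 1, 0, 1, 1]
  ready (indeg=0): [2]
  pop 2: indeg[0]->1; indeg[1]->0; indeg[4]->0 | ready=[1, 4] | order so far=[2]
  pop 1: indeg[0]->0; indeg[3]->0 | ready=[0, 3, 4] | order so far=[2, 1]
  pop 0: no out-edges | ready=[3, 4] | order so far=[2, 1, 0]
  pop 3: no out-edges | ready=[4] | order so far=[2, 1, 0, 3]
  pop 4: no out-edges | ready=[] | order so far=[2, 1, 0, 3, 4]
  Result: [2, 1, 0, 3, 4]

Answer: [2, 1, 0, 3, 4]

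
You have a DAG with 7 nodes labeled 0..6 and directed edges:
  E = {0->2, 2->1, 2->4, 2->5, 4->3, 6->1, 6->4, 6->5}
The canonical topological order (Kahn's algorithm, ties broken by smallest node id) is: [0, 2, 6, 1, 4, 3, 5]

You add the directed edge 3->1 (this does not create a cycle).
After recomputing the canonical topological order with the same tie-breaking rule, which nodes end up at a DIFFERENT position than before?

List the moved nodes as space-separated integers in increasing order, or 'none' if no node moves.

Answer: 1 3 4

Derivation:
Old toposort: [0, 2, 6, 1, 4, 3, 5]
Added edge 3->1
Recompute Kahn (smallest-id tiebreak):
  initial in-degrees: [0, 3, 1, 1, 2, 2, 0]
  ready (indeg=0): [0, 6]
  pop 0: indeg[2]->0 | ready=[2, 6] | order so far=[0]
  pop 2: indeg[1]->2; indeg[4]->1; indeg[5]->1 | ready=[6] | order so far=[0, 2]
  pop 6: indeg[1]->1; indeg[4]->0; indeg[5]->0 | ready=[4, 5] | order so far=[0, 2, 6]
  pop 4: indeg[3]->0 | ready=[3, 5] | order so far=[0, 2, 6, 4]
  pop 3: indeg[1]->0 | ready=[1, 5] | order so far=[0, 2, 6, 4, 3]
  pop 1: no out-edges | ready=[5] | order so far=[0, 2, 6, 4, 3, 1]
  pop 5: no out-edges | ready=[] | order so far=[0, 2, 6, 4, 3, 1, 5]
New canonical toposort: [0, 2, 6, 4, 3, 1, 5]
Compare positions:
  Node 0: index 0 -> 0 (same)
  Node 1: index 3 -> 5 (moved)
  Node 2: index 1 -> 1 (same)
  Node 3: index 5 -> 4 (moved)
  Node 4: index 4 -> 3 (moved)
  Node 5: index 6 -> 6 (same)
  Node 6: index 2 -> 2 (same)
Nodes that changed position: 1 3 4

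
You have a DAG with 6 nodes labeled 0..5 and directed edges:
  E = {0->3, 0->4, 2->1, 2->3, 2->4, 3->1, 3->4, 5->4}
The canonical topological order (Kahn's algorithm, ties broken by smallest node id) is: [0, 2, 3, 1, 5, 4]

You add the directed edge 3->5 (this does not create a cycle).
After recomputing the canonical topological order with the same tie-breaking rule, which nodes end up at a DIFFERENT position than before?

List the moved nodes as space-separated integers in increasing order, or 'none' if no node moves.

Answer: none

Derivation:
Old toposort: [0, 2, 3, 1, 5, 4]
Added edge 3->5
Recompute Kahn (smallest-id tiebreak):
  initial in-degrees: [0, 2, 0, 2, 4, 1]
  ready (indeg=0): [0, 2]
  pop 0: indeg[3]->1; indeg[4]->3 | ready=[2] | order so far=[0]
  pop 2: indeg[1]->1; indeg[3]->0; indeg[4]->2 | ready=[3] | order so far=[0, 2]
  pop 3: indeg[1]->0; indeg[4]->1; indeg[5]->0 | ready=[1, 5] | order so far=[0, 2, 3]
  pop 1: no out-edges | ready=[5] | order so far=[0, 2, 3, 1]
  pop 5: indeg[4]->0 | ready=[4] | order so far=[0, 2, 3, 1, 5]
  pop 4: no out-edges | ready=[] | order so far=[0, 2, 3, 1, 5, 4]
New canonical toposort: [0, 2, 3, 1, 5, 4]
Compare positions:
  Node 0: index 0 -> 0 (same)
  Node 1: index 3 -> 3 (same)
  Node 2: index 1 -> 1 (same)
  Node 3: index 2 -> 2 (same)
  Node 4: index 5 -> 5 (same)
  Node 5: index 4 -> 4 (same)
Nodes that changed position: none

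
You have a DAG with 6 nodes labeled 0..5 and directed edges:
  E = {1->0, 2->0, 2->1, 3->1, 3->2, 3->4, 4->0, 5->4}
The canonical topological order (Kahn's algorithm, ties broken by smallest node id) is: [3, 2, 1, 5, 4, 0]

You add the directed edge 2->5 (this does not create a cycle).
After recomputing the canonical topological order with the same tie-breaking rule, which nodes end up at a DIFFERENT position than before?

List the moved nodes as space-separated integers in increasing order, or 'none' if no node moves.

Answer: none

Derivation:
Old toposort: [3, 2, 1, 5, 4, 0]
Added edge 2->5
Recompute Kahn (smallest-id tiebreak):
  initial in-degrees: [3, 2, 1, 0, 2, 1]
  ready (indeg=0): [3]
  pop 3: indeg[1]->1; indeg[2]->0; indeg[4]->1 | ready=[2] | order so far=[3]
  pop 2: indeg[0]->2; indeg[1]->0; indeg[5]->0 | ready=[1, 5] | order so far=[3, 2]
  pop 1: indeg[0]->1 | ready=[5] | order so far=[3, 2, 1]
  pop 5: indeg[4]->0 | ready=[4] | order so far=[3, 2, 1, 5]
  pop 4: indeg[0]->0 | ready=[0] | order so far=[3, 2, 1, 5, 4]
  pop 0: no out-edges | ready=[] | order so far=[3, 2, 1, 5, 4, 0]
New canonical toposort: [3, 2, 1, 5, 4, 0]
Compare positions:
  Node 0: index 5 -> 5 (same)
  Node 1: index 2 -> 2 (same)
  Node 2: index 1 -> 1 (same)
  Node 3: index 0 -> 0 (same)
  Node 4: index 4 -> 4 (same)
  Node 5: index 3 -> 3 (same)
Nodes that changed position: none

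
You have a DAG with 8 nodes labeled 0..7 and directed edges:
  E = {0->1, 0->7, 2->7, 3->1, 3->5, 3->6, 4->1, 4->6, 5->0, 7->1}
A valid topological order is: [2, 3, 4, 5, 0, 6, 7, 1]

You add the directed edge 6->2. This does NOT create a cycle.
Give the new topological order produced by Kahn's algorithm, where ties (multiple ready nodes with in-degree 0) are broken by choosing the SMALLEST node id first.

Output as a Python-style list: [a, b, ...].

Answer: [3, 4, 5, 0, 6, 2, 7, 1]

Derivation:
Old toposort: [2, 3, 4, 5, 0, 6, 7, 1]
Added edge: 6->2
Position of 6 (5) > position of 2 (0). Must reorder: 6 must now come before 2.
Run Kahn's algorithm (break ties by smallest node id):
  initial in-degrees: [1, 4, 1, 0, 0, 1, 2, 2]
  ready (indeg=0): [3, 4]
  pop 3: indeg[1]->3; indeg[5]->0; indeg[6]->1 | ready=[4, 5] | order so far=[3]
  pop 4: indeg[1]->2; indeg[6]->0 | ready=[5, 6] | order so far=[3, 4]
  pop 5: indeg[0]->0 | ready=[0, 6] | order so far=[3, 4, 5]
  pop 0: indeg[1]->1; indeg[7]->1 | ready=[6] | order so far=[3, 4, 5, 0]
  pop 6: indeg[2]->0 | ready=[2] | order so far=[3, 4, 5, 0, 6]
  pop 2: indeg[7]->0 | ready=[7] | order so far=[3, 4, 5, 0, 6, 2]
  pop 7: indeg[1]->0 | ready=[1] | order so far=[3, 4, 5, 0, 6, 2, 7]
  pop 1: no out-edges | ready=[] | order so far=[3, 4, 5, 0, 6, 2, 7, 1]
  Result: [3, 4, 5, 0, 6, 2, 7, 1]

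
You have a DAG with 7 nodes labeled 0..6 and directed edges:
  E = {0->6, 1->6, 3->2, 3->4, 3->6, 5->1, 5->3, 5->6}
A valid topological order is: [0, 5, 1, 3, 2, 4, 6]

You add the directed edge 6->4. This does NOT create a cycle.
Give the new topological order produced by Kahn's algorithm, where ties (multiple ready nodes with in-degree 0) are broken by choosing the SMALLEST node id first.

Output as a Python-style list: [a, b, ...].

Answer: [0, 5, 1, 3, 2, 6, 4]

Derivation:
Old toposort: [0, 5, 1, 3, 2, 4, 6]
Added edge: 6->4
Position of 6 (6) > position of 4 (5). Must reorder: 6 must now come before 4.
Run Kahn's algorithm (break ties by smallest node id):
  initial in-degrees: [0, 1, 1, 1, 2, 0, 4]
  ready (indeg=0): [0, 5]
  pop 0: indeg[6]->3 | ready=[5] | order so far=[0]
  pop 5: indeg[1]->0; indeg[3]->0; indeg[6]->2 | ready=[1, 3] | order so far=[0, 5]
  pop 1: indeg[6]->1 | ready=[3] | order so far=[0, 5, 1]
  pop 3: indeg[2]->0; indeg[4]->1; indeg[6]->0 | ready=[2, 6] | order so far=[0, 5, 1, 3]
  pop 2: no out-edges | ready=[6] | order so far=[0, 5, 1, 3, 2]
  pop 6: indeg[4]->0 | ready=[4] | order so far=[0, 5, 1, 3, 2, 6]
  pop 4: no out-edges | ready=[] | order so far=[0, 5, 1, 3, 2, 6, 4]
  Result: [0, 5, 1, 3, 2, 6, 4]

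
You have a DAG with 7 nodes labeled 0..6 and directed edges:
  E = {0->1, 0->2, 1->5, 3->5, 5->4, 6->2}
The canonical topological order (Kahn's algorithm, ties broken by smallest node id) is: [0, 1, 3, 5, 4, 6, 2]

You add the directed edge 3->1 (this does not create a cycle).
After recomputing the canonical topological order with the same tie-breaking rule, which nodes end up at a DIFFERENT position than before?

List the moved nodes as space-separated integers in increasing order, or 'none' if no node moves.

Answer: 1 3

Derivation:
Old toposort: [0, 1, 3, 5, 4, 6, 2]
Added edge 3->1
Recompute Kahn (smallest-id tiebreak):
  initial in-degrees: [0, 2, 2, 0, 1, 2, 0]
  ready (indeg=0): [0, 3, 6]
  pop 0: indeg[1]->1; indeg[2]->1 | ready=[3, 6] | order so far=[0]
  pop 3: indeg[1]->0; indeg[5]->1 | ready=[1, 6] | order so far=[0, 3]
  pop 1: indeg[5]->0 | ready=[5, 6] | order so far=[0, 3, 1]
  pop 5: indeg[4]->0 | ready=[4, 6] | order so far=[0, 3, 1, 5]
  pop 4: no out-edges | ready=[6] | order so far=[0, 3, 1, 5, 4]
  pop 6: indeg[2]->0 | ready=[2] | order so far=[0, 3, 1, 5, 4, 6]
  pop 2: no out-edges | ready=[] | order so far=[0, 3, 1, 5, 4, 6, 2]
New canonical toposort: [0, 3, 1, 5, 4, 6, 2]
Compare positions:
  Node 0: index 0 -> 0 (same)
  Node 1: index 1 -> 2 (moved)
  Node 2: index 6 -> 6 (same)
  Node 3: index 2 -> 1 (moved)
  Node 4: index 4 -> 4 (same)
  Node 5: index 3 -> 3 (same)
  Node 6: index 5 -> 5 (same)
Nodes that changed position: 1 3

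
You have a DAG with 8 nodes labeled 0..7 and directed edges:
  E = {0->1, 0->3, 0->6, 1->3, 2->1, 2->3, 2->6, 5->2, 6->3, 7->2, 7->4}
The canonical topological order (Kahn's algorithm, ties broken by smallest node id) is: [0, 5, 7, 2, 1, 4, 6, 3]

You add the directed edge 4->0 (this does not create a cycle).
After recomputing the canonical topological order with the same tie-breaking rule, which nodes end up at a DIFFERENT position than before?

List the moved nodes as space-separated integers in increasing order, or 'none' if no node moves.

Old toposort: [0, 5, 7, 2, 1, 4, 6, 3]
Added edge 4->0
Recompute Kahn (smallest-id tiebreak):
  initial in-degrees: [1, 2, 2, 4, 1, 0, 2, 0]
  ready (indeg=0): [5, 7]
  pop 5: indeg[2]->1 | ready=[7] | order so far=[5]
  pop 7: indeg[2]->0; indeg[4]->0 | ready=[2, 4] | order so far=[5, 7]
  pop 2: indeg[1]->1; indeg[3]->3; indeg[6]->1 | ready=[4] | order so far=[5, 7, 2]
  pop 4: indeg[0]->0 | ready=[0] | order so far=[5, 7, 2, 4]
  pop 0: indeg[1]->0; indeg[3]->2; indeg[6]->0 | ready=[1, 6] | order so far=[5, 7, 2, 4, 0]
  pop 1: indeg[3]->1 | ready=[6] | order so far=[5, 7, 2, 4, 0, 1]
  pop 6: indeg[3]->0 | ready=[3] | order so far=[5, 7, 2, 4, 0, 1, 6]
  pop 3: no out-edges | ready=[] | order so far=[5, 7, 2, 4, 0, 1, 6, 3]
New canonical toposort: [5, 7, 2, 4, 0, 1, 6, 3]
Compare positions:
  Node 0: index 0 -> 4 (moved)
  Node 1: index 4 -> 5 (moved)
  Node 2: index 3 -> 2 (moved)
  Node 3: index 7 -> 7 (same)
  Node 4: index 5 -> 3 (moved)
  Node 5: index 1 -> 0 (moved)
  Node 6: index 6 -> 6 (same)
  Node 7: index 2 -> 1 (moved)
Nodes that changed position: 0 1 2 4 5 7

Answer: 0 1 2 4 5 7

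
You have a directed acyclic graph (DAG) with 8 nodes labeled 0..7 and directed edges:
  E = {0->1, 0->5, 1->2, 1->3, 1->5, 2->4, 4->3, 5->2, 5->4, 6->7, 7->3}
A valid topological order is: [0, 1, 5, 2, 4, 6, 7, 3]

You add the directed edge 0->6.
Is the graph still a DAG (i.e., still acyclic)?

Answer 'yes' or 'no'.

Given toposort: [0, 1, 5, 2, 4, 6, 7, 3]
Position of 0: index 0; position of 6: index 5
New edge 0->6: forward
Forward edge: respects the existing order. Still a DAG, same toposort still valid.
Still a DAG? yes

Answer: yes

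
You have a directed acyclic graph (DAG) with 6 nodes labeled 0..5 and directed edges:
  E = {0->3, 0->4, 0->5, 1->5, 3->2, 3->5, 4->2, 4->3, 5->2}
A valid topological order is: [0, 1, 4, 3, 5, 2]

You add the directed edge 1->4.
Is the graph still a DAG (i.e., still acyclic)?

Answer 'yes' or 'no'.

Answer: yes

Derivation:
Given toposort: [0, 1, 4, 3, 5, 2]
Position of 1: index 1; position of 4: index 2
New edge 1->4: forward
Forward edge: respects the existing order. Still a DAG, same toposort still valid.
Still a DAG? yes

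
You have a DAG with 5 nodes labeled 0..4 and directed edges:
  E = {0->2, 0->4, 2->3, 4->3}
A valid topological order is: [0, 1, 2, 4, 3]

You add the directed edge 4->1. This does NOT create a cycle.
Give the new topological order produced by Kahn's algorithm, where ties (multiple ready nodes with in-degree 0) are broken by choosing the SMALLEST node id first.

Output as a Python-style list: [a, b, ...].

Answer: [0, 2, 4, 1, 3]

Derivation:
Old toposort: [0, 1, 2, 4, 3]
Added edge: 4->1
Position of 4 (3) > position of 1 (1). Must reorder: 4 must now come before 1.
Run Kahn's algorithm (break ties by smallest node id):
  initial in-degrees: [0, 1, 1, 2, 1]
  ready (indeg=0): [0]
  pop 0: indeg[2]->0; indeg[4]->0 | ready=[2, 4] | order so far=[0]
  pop 2: indeg[3]->1 | ready=[4] | order so far=[0, 2]
  pop 4: indeg[1]->0; indeg[3]->0 | ready=[1, 3] | order so far=[0, 2, 4]
  pop 1: no out-edges | ready=[3] | order so far=[0, 2, 4, 1]
  pop 3: no out-edges | ready=[] | order so far=[0, 2, 4, 1, 3]
  Result: [0, 2, 4, 1, 3]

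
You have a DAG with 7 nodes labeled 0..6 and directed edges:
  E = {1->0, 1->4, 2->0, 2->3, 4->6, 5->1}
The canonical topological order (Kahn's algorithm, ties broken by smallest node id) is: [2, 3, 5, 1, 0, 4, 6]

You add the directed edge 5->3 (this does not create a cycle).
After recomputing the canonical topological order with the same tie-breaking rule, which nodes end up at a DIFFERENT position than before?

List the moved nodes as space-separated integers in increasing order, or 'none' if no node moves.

Old toposort: [2, 3, 5, 1, 0, 4, 6]
Added edge 5->3
Recompute Kahn (smallest-id tiebreak):
  initial in-degrees: [2, 1, 0, 2, 1, 0, 1]
  ready (indeg=0): [2, 5]
  pop 2: indeg[0]->1; indeg[3]->1 | ready=[5] | order so far=[2]
  pop 5: indeg[1]->0; indeg[3]->0 | ready=[1, 3] | order so far=[2, 5]
  pop 1: indeg[0]->0; indeg[4]->0 | ready=[0, 3, 4] | order so far=[2, 5, 1]
  pop 0: no out-edges | ready=[3, 4] | order so far=[2, 5, 1, 0]
  pop 3: no out-edges | ready=[4] | order so far=[2, 5, 1, 0, 3]
  pop 4: indeg[6]->0 | ready=[6] | order so far=[2, 5, 1, 0, 3, 4]
  pop 6: no out-edges | ready=[] | order so far=[2, 5, 1, 0, 3, 4, 6]
New canonical toposort: [2, 5, 1, 0, 3, 4, 6]
Compare positions:
  Node 0: index 4 -> 3 (moved)
  Node 1: index 3 -> 2 (moved)
  Node 2: index 0 -> 0 (same)
  Node 3: index 1 -> 4 (moved)
  Node 4: index 5 -> 5 (same)
  Node 5: index 2 -> 1 (moved)
  Node 6: index 6 -> 6 (same)
Nodes that changed position: 0 1 3 5

Answer: 0 1 3 5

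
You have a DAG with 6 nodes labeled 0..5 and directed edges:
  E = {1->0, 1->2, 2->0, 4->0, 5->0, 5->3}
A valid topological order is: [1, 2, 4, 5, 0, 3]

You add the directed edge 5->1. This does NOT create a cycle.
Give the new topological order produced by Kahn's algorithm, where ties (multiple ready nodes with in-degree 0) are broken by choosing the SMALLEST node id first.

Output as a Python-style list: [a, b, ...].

Old toposort: [1, 2, 4, 5, 0, 3]
Added edge: 5->1
Position of 5 (3) > position of 1 (0). Must reorder: 5 must now come before 1.
Run Kahn's algorithm (break ties by smallest node id):
  initial in-degrees: [4, 1, 1, 1, 0, 0]
  ready (indeg=0): [4, 5]
  pop 4: indeg[0]->3 | ready=[5] | order so far=[4]
  pop 5: indeg[0]->2; indeg[1]->0; indeg[3]->0 | ready=[1, 3] | order so far=[4, 5]
  pop 1: indeg[0]->1; indeg[2]->0 | ready=[2, 3] | order so far=[4, 5, 1]
  pop 2: indeg[0]->0 | ready=[0, 3] | order so far=[4, 5, 1, 2]
  pop 0: no out-edges | ready=[3] | order so far=[4, 5, 1, 2, 0]
  pop 3: no out-edges | ready=[] | order so far=[4, 5, 1, 2, 0, 3]
  Result: [4, 5, 1, 2, 0, 3]

Answer: [4, 5, 1, 2, 0, 3]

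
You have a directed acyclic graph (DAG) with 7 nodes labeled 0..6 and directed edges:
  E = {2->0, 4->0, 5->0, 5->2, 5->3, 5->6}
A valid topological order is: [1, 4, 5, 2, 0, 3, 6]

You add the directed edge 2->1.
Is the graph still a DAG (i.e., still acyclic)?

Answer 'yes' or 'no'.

Answer: yes

Derivation:
Given toposort: [1, 4, 5, 2, 0, 3, 6]
Position of 2: index 3; position of 1: index 0
New edge 2->1: backward (u after v in old order)
Backward edge: old toposort is now invalid. Check if this creates a cycle.
Does 1 already reach 2? Reachable from 1: [1]. NO -> still a DAG (reorder needed).
Still a DAG? yes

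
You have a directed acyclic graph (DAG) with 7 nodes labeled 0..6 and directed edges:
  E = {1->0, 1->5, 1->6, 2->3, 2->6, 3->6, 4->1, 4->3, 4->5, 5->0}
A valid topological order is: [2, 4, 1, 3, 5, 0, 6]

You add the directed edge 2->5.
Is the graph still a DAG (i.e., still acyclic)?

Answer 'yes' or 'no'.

Answer: yes

Derivation:
Given toposort: [2, 4, 1, 3, 5, 0, 6]
Position of 2: index 0; position of 5: index 4
New edge 2->5: forward
Forward edge: respects the existing order. Still a DAG, same toposort still valid.
Still a DAG? yes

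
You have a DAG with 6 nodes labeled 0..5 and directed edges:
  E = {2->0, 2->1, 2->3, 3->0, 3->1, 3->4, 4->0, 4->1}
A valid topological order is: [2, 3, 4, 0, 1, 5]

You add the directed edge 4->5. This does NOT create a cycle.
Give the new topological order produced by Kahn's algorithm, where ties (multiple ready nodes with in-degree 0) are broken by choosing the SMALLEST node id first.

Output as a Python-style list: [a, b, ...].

Answer: [2, 3, 4, 0, 1, 5]

Derivation:
Old toposort: [2, 3, 4, 0, 1, 5]
Added edge: 4->5
Position of 4 (2) < position of 5 (5). Old order still valid.
Run Kahn's algorithm (break ties by smallest node id):
  initial in-degrees: [3, 3, 0, 1, 1, 1]
  ready (indeg=0): [2]
  pop 2: indeg[0]->2; indeg[1]->2; indeg[3]->0 | ready=[3] | order so far=[2]
  pop 3: indeg[0]->1; indeg[1]->1; indeg[4]->0 | ready=[4] | order so far=[2, 3]
  pop 4: indeg[0]->0; indeg[1]->0; indeg[5]->0 | ready=[0, 1, 5] | order so far=[2, 3, 4]
  pop 0: no out-edges | ready=[1, 5] | order so far=[2, 3, 4, 0]
  pop 1: no out-edges | ready=[5] | order so far=[2, 3, 4, 0, 1]
  pop 5: no out-edges | ready=[] | order so far=[2, 3, 4, 0, 1, 5]
  Result: [2, 3, 4, 0, 1, 5]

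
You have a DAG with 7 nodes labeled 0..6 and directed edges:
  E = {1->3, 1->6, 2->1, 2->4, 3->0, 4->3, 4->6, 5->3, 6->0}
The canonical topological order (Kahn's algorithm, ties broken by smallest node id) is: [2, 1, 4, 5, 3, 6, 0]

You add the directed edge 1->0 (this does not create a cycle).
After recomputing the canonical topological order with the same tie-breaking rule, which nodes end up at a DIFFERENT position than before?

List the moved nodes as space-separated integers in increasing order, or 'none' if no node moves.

Answer: none

Derivation:
Old toposort: [2, 1, 4, 5, 3, 6, 0]
Added edge 1->0
Recompute Kahn (smallest-id tiebreak):
  initial in-degrees: [3, 1, 0, 3, 1, 0, 2]
  ready (indeg=0): [2, 5]
  pop 2: indeg[1]->0; indeg[4]->0 | ready=[1, 4, 5] | order so far=[2]
  pop 1: indeg[0]->2; indeg[3]->2; indeg[6]->1 | ready=[4, 5] | order so far=[2, 1]
  pop 4: indeg[3]->1; indeg[6]->0 | ready=[5, 6] | order so far=[2, 1, 4]
  pop 5: indeg[3]->0 | ready=[3, 6] | order so far=[2, 1, 4, 5]
  pop 3: indeg[0]->1 | ready=[6] | order so far=[2, 1, 4, 5, 3]
  pop 6: indeg[0]->0 | ready=[0] | order so far=[2, 1, 4, 5, 3, 6]
  pop 0: no out-edges | ready=[] | order so far=[2, 1, 4, 5, 3, 6, 0]
New canonical toposort: [2, 1, 4, 5, 3, 6, 0]
Compare positions:
  Node 0: index 6 -> 6 (same)
  Node 1: index 1 -> 1 (same)
  Node 2: index 0 -> 0 (same)
  Node 3: index 4 -> 4 (same)
  Node 4: index 2 -> 2 (same)
  Node 5: index 3 -> 3 (same)
  Node 6: index 5 -> 5 (same)
Nodes that changed position: none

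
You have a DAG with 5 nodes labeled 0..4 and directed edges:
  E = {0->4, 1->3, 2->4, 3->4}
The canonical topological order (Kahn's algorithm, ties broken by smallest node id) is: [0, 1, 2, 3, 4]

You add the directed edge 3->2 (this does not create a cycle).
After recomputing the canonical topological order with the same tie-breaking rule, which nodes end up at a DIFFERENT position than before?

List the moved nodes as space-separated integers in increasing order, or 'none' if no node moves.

Old toposort: [0, 1, 2, 3, 4]
Added edge 3->2
Recompute Kahn (smallest-id tiebreak):
  initial in-degrees: [0, 0, 1, 1, 3]
  ready (indeg=0): [0, 1]
  pop 0: indeg[4]->2 | ready=[1] | order so far=[0]
  pop 1: indeg[3]->0 | ready=[3] | order so far=[0, 1]
  pop 3: indeg[2]->0; indeg[4]->1 | ready=[2] | order so far=[0, 1, 3]
  pop 2: indeg[4]->0 | ready=[4] | order so far=[0, 1, 3, 2]
  pop 4: no out-edges | ready=[] | order so far=[0, 1, 3, 2, 4]
New canonical toposort: [0, 1, 3, 2, 4]
Compare positions:
  Node 0: index 0 -> 0 (same)
  Node 1: index 1 -> 1 (same)
  Node 2: index 2 -> 3 (moved)
  Node 3: index 3 -> 2 (moved)
  Node 4: index 4 -> 4 (same)
Nodes that changed position: 2 3

Answer: 2 3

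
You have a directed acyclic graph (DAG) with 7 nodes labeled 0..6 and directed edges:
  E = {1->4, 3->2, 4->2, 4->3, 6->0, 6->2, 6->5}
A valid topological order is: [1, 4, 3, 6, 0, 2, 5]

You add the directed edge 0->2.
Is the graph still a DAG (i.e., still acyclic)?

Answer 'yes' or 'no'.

Given toposort: [1, 4, 3, 6, 0, 2, 5]
Position of 0: index 4; position of 2: index 5
New edge 0->2: forward
Forward edge: respects the existing order. Still a DAG, same toposort still valid.
Still a DAG? yes

Answer: yes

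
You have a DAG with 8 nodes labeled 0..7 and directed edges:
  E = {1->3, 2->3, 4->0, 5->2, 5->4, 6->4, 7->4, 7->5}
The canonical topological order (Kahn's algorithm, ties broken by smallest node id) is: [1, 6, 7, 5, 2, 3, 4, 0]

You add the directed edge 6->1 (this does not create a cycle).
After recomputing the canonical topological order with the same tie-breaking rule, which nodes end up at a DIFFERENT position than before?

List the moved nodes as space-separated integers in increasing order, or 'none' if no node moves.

Old toposort: [1, 6, 7, 5, 2, 3, 4, 0]
Added edge 6->1
Recompute Kahn (smallest-id tiebreak):
  initial in-degrees: [1, 1, 1, 2, 3, 1, 0, 0]
  ready (indeg=0): [6, 7]
  pop 6: indeg[1]->0; indeg[4]->2 | ready=[1, 7] | order so far=[6]
  pop 1: indeg[3]->1 | ready=[7] | order so far=[6, 1]
  pop 7: indeg[4]->1; indeg[5]->0 | ready=[5] | order so far=[6, 1, 7]
  pop 5: indeg[2]->0; indeg[4]->0 | ready=[2, 4] | order so far=[6, 1, 7, 5]
  pop 2: indeg[3]->0 | ready=[3, 4] | order so far=[6, 1, 7, 5, 2]
  pop 3: no out-edges | ready=[4] | order so far=[6, 1, 7, 5, 2, 3]
  pop 4: indeg[0]->0 | ready=[0] | order so far=[6, 1, 7, 5, 2, 3, 4]
  pop 0: no out-edges | ready=[] | order so far=[6, 1, 7, 5, 2, 3, 4, 0]
New canonical toposort: [6, 1, 7, 5, 2, 3, 4, 0]
Compare positions:
  Node 0: index 7 -> 7 (same)
  Node 1: index 0 -> 1 (moved)
  Node 2: index 4 -> 4 (same)
  Node 3: index 5 -> 5 (same)
  Node 4: index 6 -> 6 (same)
  Node 5: index 3 -> 3 (same)
  Node 6: index 1 -> 0 (moved)
  Node 7: index 2 -> 2 (same)
Nodes that changed position: 1 6

Answer: 1 6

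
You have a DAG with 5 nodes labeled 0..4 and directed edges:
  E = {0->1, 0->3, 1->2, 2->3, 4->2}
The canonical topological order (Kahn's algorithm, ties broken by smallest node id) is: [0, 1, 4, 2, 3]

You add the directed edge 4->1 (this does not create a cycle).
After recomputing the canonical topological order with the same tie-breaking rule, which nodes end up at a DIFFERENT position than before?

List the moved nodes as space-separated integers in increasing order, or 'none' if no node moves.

Answer: 1 4

Derivation:
Old toposort: [0, 1, 4, 2, 3]
Added edge 4->1
Recompute Kahn (smallest-id tiebreak):
  initial in-degrees: [0, 2, 2, 2, 0]
  ready (indeg=0): [0, 4]
  pop 0: indeg[1]->1; indeg[3]->1 | ready=[4] | order so far=[0]
  pop 4: indeg[1]->0; indeg[2]->1 | ready=[1] | order so far=[0, 4]
  pop 1: indeg[2]->0 | ready=[2] | order so far=[0, 4, 1]
  pop 2: indeg[3]->0 | ready=[3] | order so far=[0, 4, 1, 2]
  pop 3: no out-edges | ready=[] | order so far=[0, 4, 1, 2, 3]
New canonical toposort: [0, 4, 1, 2, 3]
Compare positions:
  Node 0: index 0 -> 0 (same)
  Node 1: index 1 -> 2 (moved)
  Node 2: index 3 -> 3 (same)
  Node 3: index 4 -> 4 (same)
  Node 4: index 2 -> 1 (moved)
Nodes that changed position: 1 4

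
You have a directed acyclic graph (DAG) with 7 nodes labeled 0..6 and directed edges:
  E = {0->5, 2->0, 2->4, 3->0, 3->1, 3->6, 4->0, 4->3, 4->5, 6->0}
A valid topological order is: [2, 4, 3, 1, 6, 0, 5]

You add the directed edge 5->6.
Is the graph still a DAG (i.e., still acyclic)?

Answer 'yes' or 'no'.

Answer: no

Derivation:
Given toposort: [2, 4, 3, 1, 6, 0, 5]
Position of 5: index 6; position of 6: index 4
New edge 5->6: backward (u after v in old order)
Backward edge: old toposort is now invalid. Check if this creates a cycle.
Does 6 already reach 5? Reachable from 6: [0, 5, 6]. YES -> cycle!
Still a DAG? no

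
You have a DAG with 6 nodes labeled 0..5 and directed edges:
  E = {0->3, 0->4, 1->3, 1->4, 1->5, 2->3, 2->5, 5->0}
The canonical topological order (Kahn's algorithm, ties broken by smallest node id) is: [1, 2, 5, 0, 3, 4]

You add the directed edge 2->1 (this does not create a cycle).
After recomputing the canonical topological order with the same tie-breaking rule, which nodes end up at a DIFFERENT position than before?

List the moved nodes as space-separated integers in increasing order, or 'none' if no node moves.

Answer: 1 2

Derivation:
Old toposort: [1, 2, 5, 0, 3, 4]
Added edge 2->1
Recompute Kahn (smallest-id tiebreak):
  initial in-degrees: [1, 1, 0, 3, 2, 2]
  ready (indeg=0): [2]
  pop 2: indeg[1]->0; indeg[3]->2; indeg[5]->1 | ready=[1] | order so far=[2]
  pop 1: indeg[3]->1; indeg[4]->1; indeg[5]->0 | ready=[5] | order so far=[2, 1]
  pop 5: indeg[0]->0 | ready=[0] | order so far=[2, 1, 5]
  pop 0: indeg[3]->0; indeg[4]->0 | ready=[3, 4] | order so far=[2, 1, 5, 0]
  pop 3: no out-edges | ready=[4] | order so far=[2, 1, 5, 0, 3]
  pop 4: no out-edges | ready=[] | order so far=[2, 1, 5, 0, 3, 4]
New canonical toposort: [2, 1, 5, 0, 3, 4]
Compare positions:
  Node 0: index 3 -> 3 (same)
  Node 1: index 0 -> 1 (moved)
  Node 2: index 1 -> 0 (moved)
  Node 3: index 4 -> 4 (same)
  Node 4: index 5 -> 5 (same)
  Node 5: index 2 -> 2 (same)
Nodes that changed position: 1 2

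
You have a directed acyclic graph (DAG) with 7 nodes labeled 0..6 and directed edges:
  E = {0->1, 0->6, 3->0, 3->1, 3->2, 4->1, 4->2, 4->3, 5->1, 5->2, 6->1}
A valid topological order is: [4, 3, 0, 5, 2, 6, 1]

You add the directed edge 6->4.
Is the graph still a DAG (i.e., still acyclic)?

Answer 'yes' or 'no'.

Answer: no

Derivation:
Given toposort: [4, 3, 0, 5, 2, 6, 1]
Position of 6: index 5; position of 4: index 0
New edge 6->4: backward (u after v in old order)
Backward edge: old toposort is now invalid. Check if this creates a cycle.
Does 4 already reach 6? Reachable from 4: [0, 1, 2, 3, 4, 6]. YES -> cycle!
Still a DAG? no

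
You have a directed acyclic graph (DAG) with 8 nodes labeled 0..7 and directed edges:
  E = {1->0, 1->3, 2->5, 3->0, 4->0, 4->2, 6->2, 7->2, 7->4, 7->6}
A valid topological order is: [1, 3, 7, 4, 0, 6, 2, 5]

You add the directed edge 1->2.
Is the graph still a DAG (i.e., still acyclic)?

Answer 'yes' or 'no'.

Answer: yes

Derivation:
Given toposort: [1, 3, 7, 4, 0, 6, 2, 5]
Position of 1: index 0; position of 2: index 6
New edge 1->2: forward
Forward edge: respects the existing order. Still a DAG, same toposort still valid.
Still a DAG? yes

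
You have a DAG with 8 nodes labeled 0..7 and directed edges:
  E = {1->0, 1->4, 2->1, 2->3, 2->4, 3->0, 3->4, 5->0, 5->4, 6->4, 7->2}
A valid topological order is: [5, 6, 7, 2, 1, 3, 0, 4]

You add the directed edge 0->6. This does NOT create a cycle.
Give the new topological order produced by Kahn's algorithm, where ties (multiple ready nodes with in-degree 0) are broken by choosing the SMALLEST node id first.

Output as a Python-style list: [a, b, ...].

Answer: [5, 7, 2, 1, 3, 0, 6, 4]

Derivation:
Old toposort: [5, 6, 7, 2, 1, 3, 0, 4]
Added edge: 0->6
Position of 0 (6) > position of 6 (1). Must reorder: 0 must now come before 6.
Run Kahn's algorithm (break ties by smallest node id):
  initial in-degrees: [3, 1, 1, 1, 5, 0, 1, 0]
  ready (indeg=0): [5, 7]
  pop 5: indeg[0]->2; indeg[4]->4 | ready=[7] | order so far=[5]
  pop 7: indeg[2]->0 | ready=[2] | order so far=[5, 7]
  pop 2: indeg[1]->0; indeg[3]->0; indeg[4]->3 | ready=[1, 3] | order so far=[5, 7, 2]
  pop 1: indeg[0]->1; indeg[4]->2 | ready=[3] | order so far=[5, 7, 2, 1]
  pop 3: indeg[0]->0; indeg[4]->1 | ready=[0] | order so far=[5, 7, 2, 1, 3]
  pop 0: indeg[6]->0 | ready=[6] | order so far=[5, 7, 2, 1, 3, 0]
  pop 6: indeg[4]->0 | ready=[4] | order so far=[5, 7, 2, 1, 3, 0, 6]
  pop 4: no out-edges | ready=[] | order so far=[5, 7, 2, 1, 3, 0, 6, 4]
  Result: [5, 7, 2, 1, 3, 0, 6, 4]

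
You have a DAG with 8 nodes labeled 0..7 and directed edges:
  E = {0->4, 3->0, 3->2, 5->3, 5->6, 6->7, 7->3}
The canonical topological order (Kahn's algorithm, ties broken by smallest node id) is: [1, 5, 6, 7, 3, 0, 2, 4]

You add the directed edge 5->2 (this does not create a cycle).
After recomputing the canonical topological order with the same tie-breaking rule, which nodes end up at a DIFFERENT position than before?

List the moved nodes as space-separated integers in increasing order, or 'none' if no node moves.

Answer: none

Derivation:
Old toposort: [1, 5, 6, 7, 3, 0, 2, 4]
Added edge 5->2
Recompute Kahn (smallest-id tiebreak):
  initial in-degrees: [1, 0, 2, 2, 1, 0, 1, 1]
  ready (indeg=0): [1, 5]
  pop 1: no out-edges | ready=[5] | order so far=[1]
  pop 5: indeg[2]->1; indeg[3]->1; indeg[6]->0 | ready=[6] | order so far=[1, 5]
  pop 6: indeg[7]->0 | ready=[7] | order so far=[1, 5, 6]
  pop 7: indeg[3]->0 | ready=[3] | order so far=[1, 5, 6, 7]
  pop 3: indeg[0]->0; indeg[2]->0 | ready=[0, 2] | order so far=[1, 5, 6, 7, 3]
  pop 0: indeg[4]->0 | ready=[2, 4] | order so far=[1, 5, 6, 7, 3, 0]
  pop 2: no out-edges | ready=[4] | order so far=[1, 5, 6, 7, 3, 0, 2]
  pop 4: no out-edges | ready=[] | order so far=[1, 5, 6, 7, 3, 0, 2, 4]
New canonical toposort: [1, 5, 6, 7, 3, 0, 2, 4]
Compare positions:
  Node 0: index 5 -> 5 (same)
  Node 1: index 0 -> 0 (same)
  Node 2: index 6 -> 6 (same)
  Node 3: index 4 -> 4 (same)
  Node 4: index 7 -> 7 (same)
  Node 5: index 1 -> 1 (same)
  Node 6: index 2 -> 2 (same)
  Node 7: index 3 -> 3 (same)
Nodes that changed position: none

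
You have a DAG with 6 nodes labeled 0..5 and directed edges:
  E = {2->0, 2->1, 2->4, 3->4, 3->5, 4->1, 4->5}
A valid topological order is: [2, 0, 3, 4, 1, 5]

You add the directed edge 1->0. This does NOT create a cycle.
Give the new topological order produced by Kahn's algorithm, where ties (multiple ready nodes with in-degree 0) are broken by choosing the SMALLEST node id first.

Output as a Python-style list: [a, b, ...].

Old toposort: [2, 0, 3, 4, 1, 5]
Added edge: 1->0
Position of 1 (4) > position of 0 (1). Must reorder: 1 must now come before 0.
Run Kahn's algorithm (break ties by smallest node id):
  initial in-degrees: [2, 2, 0, 0, 2, 2]
  ready (indeg=0): [2, 3]
  pop 2: indeg[0]->1; indeg[1]->1; indeg[4]->1 | ready=[3] | order so far=[2]
  pop 3: indeg[4]->0; indeg[5]->1 | ready=[4] | order so far=[2, 3]
  pop 4: indeg[1]->0; indeg[5]->0 | ready=[1, 5] | order so far=[2, 3, 4]
  pop 1: indeg[0]->0 | ready=[0, 5] | order so far=[2, 3, 4, 1]
  pop 0: no out-edges | ready=[5] | order so far=[2, 3, 4, 1, 0]
  pop 5: no out-edges | ready=[] | order so far=[2, 3, 4, 1, 0, 5]
  Result: [2, 3, 4, 1, 0, 5]

Answer: [2, 3, 4, 1, 0, 5]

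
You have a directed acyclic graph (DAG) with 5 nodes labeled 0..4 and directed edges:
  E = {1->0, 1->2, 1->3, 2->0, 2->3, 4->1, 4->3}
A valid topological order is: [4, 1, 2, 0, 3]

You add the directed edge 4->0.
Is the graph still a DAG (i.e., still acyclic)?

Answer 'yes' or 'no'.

Given toposort: [4, 1, 2, 0, 3]
Position of 4: index 0; position of 0: index 3
New edge 4->0: forward
Forward edge: respects the existing order. Still a DAG, same toposort still valid.
Still a DAG? yes

Answer: yes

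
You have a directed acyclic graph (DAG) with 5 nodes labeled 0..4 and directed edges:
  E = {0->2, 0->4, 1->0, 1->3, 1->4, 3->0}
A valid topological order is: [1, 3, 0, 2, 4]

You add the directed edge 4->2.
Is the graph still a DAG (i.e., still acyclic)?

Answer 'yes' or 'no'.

Answer: yes

Derivation:
Given toposort: [1, 3, 0, 2, 4]
Position of 4: index 4; position of 2: index 3
New edge 4->2: backward (u after v in old order)
Backward edge: old toposort is now invalid. Check if this creates a cycle.
Does 2 already reach 4? Reachable from 2: [2]. NO -> still a DAG (reorder needed).
Still a DAG? yes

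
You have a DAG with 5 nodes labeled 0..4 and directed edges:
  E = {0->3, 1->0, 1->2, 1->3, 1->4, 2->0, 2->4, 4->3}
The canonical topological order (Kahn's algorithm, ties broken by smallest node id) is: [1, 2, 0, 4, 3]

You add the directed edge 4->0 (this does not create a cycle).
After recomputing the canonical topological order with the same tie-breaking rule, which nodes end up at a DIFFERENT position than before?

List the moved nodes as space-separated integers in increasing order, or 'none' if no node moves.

Old toposort: [1, 2, 0, 4, 3]
Added edge 4->0
Recompute Kahn (smallest-id tiebreak):
  initial in-degrees: [3, 0, 1, 3, 2]
  ready (indeg=0): [1]
  pop 1: indeg[0]->2; indeg[2]->0; indeg[3]->2; indeg[4]->1 | ready=[2] | order so far=[1]
  pop 2: indeg[0]->1; indeg[4]->0 | ready=[4] | order so far=[1, 2]
  pop 4: indeg[0]->0; indeg[3]->1 | ready=[0] | order so far=[1, 2, 4]
  pop 0: indeg[3]->0 | ready=[3] | order so far=[1, 2, 4, 0]
  pop 3: no out-edges | ready=[] | order so far=[1, 2, 4, 0, 3]
New canonical toposort: [1, 2, 4, 0, 3]
Compare positions:
  Node 0: index 2 -> 3 (moved)
  Node 1: index 0 -> 0 (same)
  Node 2: index 1 -> 1 (same)
  Node 3: index 4 -> 4 (same)
  Node 4: index 3 -> 2 (moved)
Nodes that changed position: 0 4

Answer: 0 4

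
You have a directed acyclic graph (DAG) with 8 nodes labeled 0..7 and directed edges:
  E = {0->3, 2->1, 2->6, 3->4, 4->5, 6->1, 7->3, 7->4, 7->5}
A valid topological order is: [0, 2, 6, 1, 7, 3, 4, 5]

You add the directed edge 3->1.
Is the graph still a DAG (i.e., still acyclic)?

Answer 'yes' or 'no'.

Given toposort: [0, 2, 6, 1, 7, 3, 4, 5]
Position of 3: index 5; position of 1: index 3
New edge 3->1: backward (u after v in old order)
Backward edge: old toposort is now invalid. Check if this creates a cycle.
Does 1 already reach 3? Reachable from 1: [1]. NO -> still a DAG (reorder needed).
Still a DAG? yes

Answer: yes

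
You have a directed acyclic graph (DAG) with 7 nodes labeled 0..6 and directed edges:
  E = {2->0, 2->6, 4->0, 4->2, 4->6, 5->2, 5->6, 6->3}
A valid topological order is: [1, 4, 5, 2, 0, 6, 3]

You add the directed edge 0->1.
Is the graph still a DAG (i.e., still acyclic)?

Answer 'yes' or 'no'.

Answer: yes

Derivation:
Given toposort: [1, 4, 5, 2, 0, 6, 3]
Position of 0: index 4; position of 1: index 0
New edge 0->1: backward (u after v in old order)
Backward edge: old toposort is now invalid. Check if this creates a cycle.
Does 1 already reach 0? Reachable from 1: [1]. NO -> still a DAG (reorder needed).
Still a DAG? yes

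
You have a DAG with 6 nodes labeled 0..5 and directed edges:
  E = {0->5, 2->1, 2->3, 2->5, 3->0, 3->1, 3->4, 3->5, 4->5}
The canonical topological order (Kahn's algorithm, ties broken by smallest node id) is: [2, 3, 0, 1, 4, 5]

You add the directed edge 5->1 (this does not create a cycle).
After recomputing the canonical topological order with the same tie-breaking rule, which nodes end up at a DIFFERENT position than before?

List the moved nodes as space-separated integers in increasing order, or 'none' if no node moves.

Old toposort: [2, 3, 0, 1, 4, 5]
Added edge 5->1
Recompute Kahn (smallest-id tiebreak):
  initial in-degrees: [1, 3, 0, 1, 1, 4]
  ready (indeg=0): [2]
  pop 2: indeg[1]->2; indeg[3]->0; indeg[5]->3 | ready=[3] | order so far=[2]
  pop 3: indeg[0]->0; indeg[1]->1; indeg[4]->0; indeg[5]->2 | ready=[0, 4] | order so far=[2, 3]
  pop 0: indeg[5]->1 | ready=[4] | order so far=[2, 3, 0]
  pop 4: indeg[5]->0 | ready=[5] | order so far=[2, 3, 0, 4]
  pop 5: indeg[1]->0 | ready=[1] | order so far=[2, 3, 0, 4, 5]
  pop 1: no out-edges | ready=[] | order so far=[2, 3, 0, 4, 5, 1]
New canonical toposort: [2, 3, 0, 4, 5, 1]
Compare positions:
  Node 0: index 2 -> 2 (same)
  Node 1: index 3 -> 5 (moved)
  Node 2: index 0 -> 0 (same)
  Node 3: index 1 -> 1 (same)
  Node 4: index 4 -> 3 (moved)
  Node 5: index 5 -> 4 (moved)
Nodes that changed position: 1 4 5

Answer: 1 4 5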